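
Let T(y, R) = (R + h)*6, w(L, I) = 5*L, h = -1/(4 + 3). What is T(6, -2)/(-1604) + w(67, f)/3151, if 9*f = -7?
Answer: 2022485/17689714 ≈ 0.11433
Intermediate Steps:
f = -7/9 (f = (1/9)*(-7) = -7/9 ≈ -0.77778)
h = -1/7 ≈ -0.14286
T(y, R) = -6/7 + 6*R (T(y, R) = (R - 1/7)*6 = (-1/7 + R)*6 = -6/7 + 6*R)
T(6, -2)/(-1604) + w(67, f)/3151 = (-6/7 + 6*(-2))/(-1604) + (5*67)/3151 = (-6/7 - 12)*(-1/1604) + 335*(1/3151) = -90/7*(-1/1604) + 335/3151 = 45/5614 + 335/3151 = 2022485/17689714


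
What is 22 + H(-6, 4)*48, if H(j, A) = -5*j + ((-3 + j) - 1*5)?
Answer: 790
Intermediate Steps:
H(j, A) = -8 - 4*j (H(j, A) = -5*j + ((-3 + j) - 5) = -5*j + (-8 + j) = -8 - 4*j)
22 + H(-6, 4)*48 = 22 + (-8 - 4*(-6))*48 = 22 + (-8 + 24)*48 = 22 + 16*48 = 22 + 768 = 790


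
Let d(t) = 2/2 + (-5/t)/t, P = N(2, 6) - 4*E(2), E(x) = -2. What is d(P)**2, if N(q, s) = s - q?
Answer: 19321/20736 ≈ 0.93176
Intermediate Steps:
P = 12 (P = (6 - 1*2) - 4*(-2) = (6 - 2) + 8 = 4 + 8 = 12)
d(t) = 1 - 5/t**2 (d(t) = 2*(1/2) - 5/t**2 = 1 - 5/t**2)
d(P)**2 = (1 - 5/12**2)**2 = (1 - 5*1/144)**2 = (1 - 5/144)**2 = (139/144)**2 = 19321/20736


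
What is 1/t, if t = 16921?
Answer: 1/16921 ≈ 5.9098e-5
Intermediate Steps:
1/t = 1/16921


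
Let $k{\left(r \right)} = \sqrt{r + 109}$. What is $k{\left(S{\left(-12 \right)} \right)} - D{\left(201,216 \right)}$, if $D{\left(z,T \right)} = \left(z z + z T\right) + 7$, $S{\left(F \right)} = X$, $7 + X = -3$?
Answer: $-83824 + 3 \sqrt{11} \approx -83814.0$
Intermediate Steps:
$X = -10$ ($X = -7 - 3 = -10$)
$S{\left(F \right)} = -10$
$k{\left(r \right)} = \sqrt{109 + r}$
$D{\left(z,T \right)} = 7 + z^{2} + T z$ ($D{\left(z,T \right)} = \left(z^{2} + T z\right) + 7 = 7 + z^{2} + T z$)
$k{\left(S{\left(-12 \right)} \right)} - D{\left(201,216 \right)} = \sqrt{109 - 10} - \left(7 + 201^{2} + 216 \cdot 201\right) = \sqrt{99} - \left(7 + 40401 + 43416\right) = 3 \sqrt{11} - 83824 = -83824 + 3 \sqrt{11}$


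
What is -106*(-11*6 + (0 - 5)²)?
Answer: 4346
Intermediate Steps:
-106*(-11*6 + (0 - 5)²) = -106*(-66 + (-5)²) = -106*(-66 + 25) = -106*(-41) = 4346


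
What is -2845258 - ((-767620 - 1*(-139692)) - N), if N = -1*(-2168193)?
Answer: -49137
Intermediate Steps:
N = 2168193
-2845258 - ((-767620 - 1*(-139692)) - N) = -2845258 - ((-767620 - 1*(-139692)) - 1*2168193) = -2845258 - ((-767620 + 139692) - 2168193) = -2845258 - (-627928 - 2168193) = -2845258 - 1*(-2796121) = -2845258 + 2796121 = -49137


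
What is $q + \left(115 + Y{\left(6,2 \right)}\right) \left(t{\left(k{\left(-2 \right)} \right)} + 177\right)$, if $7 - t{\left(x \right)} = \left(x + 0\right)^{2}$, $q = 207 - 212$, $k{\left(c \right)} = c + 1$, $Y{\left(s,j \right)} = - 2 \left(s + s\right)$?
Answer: $16648$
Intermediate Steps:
$Y{\left(s,j \right)} = - 4 s$ ($Y{\left(s,j \right)} = - 2 \cdot 2 s = - 4 s$)
$k{\left(c \right)} = 1 + c$
$q = -5$
$t{\left(x \right)} = 7 - x^{2}$ ($t{\left(x \right)} = 7 - \left(x + 0\right)^{2} = 7 - x^{2}$)
$q + \left(115 + Y{\left(6,2 \right)}\right) \left(t{\left(k{\left(-2 \right)} \right)} + 177\right) = -5 + \left(115 - 24\right) \left(\left(7 - \left(1 - 2\right)^{2}\right) + 177\right) = -5 + \left(115 - 24\right) \left(\left(7 - \left(-1\right)^{2}\right) + 177\right) = -5 + 91 \left(\left(7 - 1\right) + 177\right) = -5 + 91 \left(6 + 177\right) = -5 + 91 \cdot 183 = -5 + 16653 = 16648$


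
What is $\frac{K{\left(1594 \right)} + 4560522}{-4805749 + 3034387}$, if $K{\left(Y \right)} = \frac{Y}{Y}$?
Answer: $- \frac{4560523}{1771362} \approx -2.5746$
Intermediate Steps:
$K{\left(Y \right)} = 1$
$\frac{K{\left(1594 \right)} + 4560522}{-4805749 + 3034387} = \frac{1 + 4560522}{-4805749 + 3034387} = \frac{4560523}{-1771362} = 4560523 \left(- \frac{1}{1771362}\right) = - \frac{4560523}{1771362}$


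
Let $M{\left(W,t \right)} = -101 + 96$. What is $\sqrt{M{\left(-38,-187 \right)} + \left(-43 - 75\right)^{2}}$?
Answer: $\sqrt{13919} \approx 117.98$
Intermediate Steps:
$M{\left(W,t \right)} = -5$
$\sqrt{M{\left(-38,-187 \right)} + \left(-43 - 75\right)^{2}} = \sqrt{-5 + \left(-43 - 75\right)^{2}} = \sqrt{-5 + \left(-118\right)^{2}} = \sqrt{-5 + 13924} = \sqrt{13919}$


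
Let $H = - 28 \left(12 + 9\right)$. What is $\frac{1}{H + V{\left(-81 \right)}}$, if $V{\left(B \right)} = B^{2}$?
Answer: $\frac{1}{5973} \approx 0.00016742$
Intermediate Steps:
$H = -588$ ($H = \left(-28\right) 21 = -588$)
$\frac{1}{H + V{\left(-81 \right)}} = \frac{1}{-588 + \left(-81\right)^{2}} = \frac{1}{-588 + 6561} = \frac{1}{5973}$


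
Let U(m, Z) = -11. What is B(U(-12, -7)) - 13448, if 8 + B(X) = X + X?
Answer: -13478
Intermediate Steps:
B(X) = -8 + 2*X (B(X) = -8 + (X + X) = -8 + 2*X)
B(U(-12, -7)) - 13448 = (-8 + 2*(-11)) - 13448 = (-8 - 22) - 13448 = -30 - 13448 = -13478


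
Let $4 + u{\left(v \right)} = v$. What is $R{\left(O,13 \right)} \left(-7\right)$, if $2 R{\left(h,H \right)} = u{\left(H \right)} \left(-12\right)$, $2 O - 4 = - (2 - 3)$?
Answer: $378$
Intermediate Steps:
$u{\left(v \right)} = -4 + v$
$O = \frac{5}{2}$ ($O = 2 + \frac{\left(-1\right) \left(2 - 3\right)}{2} = 2 + \frac{\left(-1\right) \left(-1\right)}{2} = 2 + \frac{1}{2} \cdot 1 = 2 + \frac{1}{2} = \frac{5}{2} \approx 2.5$)
$R{\left(h,H \right)} = 24 - 6 H$ ($R{\left(h,H \right)} = \frac{\left(-4 + H\right) \left(-12\right)}{2} = \frac{48 - 12 H}{2} = 24 - 6 H$)
$R{\left(O,13 \right)} \left(-7\right) = \left(24 - 78\right) \left(-7\right) = \left(-54\right) \left(-7\right) = 378$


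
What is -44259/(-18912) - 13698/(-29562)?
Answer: 87080063/31059808 ≈ 2.8036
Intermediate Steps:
-44259/(-18912) - 13698/(-29562) = -44259*(-1/18912) - 13698*(-1/29562) = 14753/6304 + 2283/4927 = 87080063/31059808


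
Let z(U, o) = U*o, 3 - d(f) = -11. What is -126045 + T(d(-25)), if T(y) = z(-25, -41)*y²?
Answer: 74855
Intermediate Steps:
d(f) = 14 (d(f) = 3 - 1*(-11) = 3 + 11 = 14)
T(y) = 1025*y² (T(y) = (-25*(-41))*y² = 1025*y²)
-126045 + T(d(-25)) = -126045 + 1025*14² = -126045 + 1025*196 = -126045 + 200900 = 74855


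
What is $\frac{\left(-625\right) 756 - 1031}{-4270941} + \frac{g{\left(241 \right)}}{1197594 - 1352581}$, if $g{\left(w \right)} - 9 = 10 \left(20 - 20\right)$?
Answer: $\frac{73352710628}{661940332767} \approx 0.11081$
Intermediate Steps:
$g{\left(w \right)} = 9$ ($g{\left(w \right)} = 9 + 10 \left(20 - 20\right) = 9 + 10 \cdot 0 = 9 + 0 = 9$)
$\frac{\left(-625\right) 756 - 1031}{-4270941} + \frac{g{\left(241 \right)}}{1197594 - 1352581} = \frac{\left(-625\right) 756 - 1031}{-4270941} + \frac{9}{1197594 - 1352581} = \left(-472500 - 1031\right) \left(- \frac{1}{4270941}\right) + \frac{9}{-154987} = \left(-473531\right) \left(- \frac{1}{4270941}\right) + 9 \left(- \frac{1}{154987}\right) = \frac{473531}{4270941} - \frac{9}{154987} = \frac{73352710628}{661940332767}$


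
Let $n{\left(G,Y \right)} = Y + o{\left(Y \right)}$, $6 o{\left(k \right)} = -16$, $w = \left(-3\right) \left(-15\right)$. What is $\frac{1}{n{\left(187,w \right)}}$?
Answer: $\frac{3}{127} \approx 0.023622$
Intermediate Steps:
$w = 45$
$o{\left(k \right)} = - \frac{8}{3}$ ($o{\left(k \right)} = \frac{1}{6} \left(-16\right) = - \frac{8}{3}$)
$n{\left(G,Y \right)} = - \frac{8}{3} + Y$ ($n{\left(G,Y \right)} = Y - \frac{8}{3} = - \frac{8}{3} + Y$)
$\frac{1}{n{\left(187,w \right)}} = \frac{1}{- \frac{8}{3} + 45} = \frac{1}{\frac{127}{3}} = \frac{3}{127}$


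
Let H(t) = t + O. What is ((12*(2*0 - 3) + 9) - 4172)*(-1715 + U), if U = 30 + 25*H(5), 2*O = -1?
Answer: 13205855/2 ≈ 6.6029e+6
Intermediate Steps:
O = -½ (O = (½)*(-1) = -½ ≈ -0.50000)
H(t) = -½ + t (H(t) = t - ½ = -½ + t)
U = 285/2 (U = 30 + 25*(-½ + 5) = 30 + 25*(9/2) = 30 + 225/2 = 285/2 ≈ 142.50)
((12*(2*0 - 3) + 9) - 4172)*(-1715 + U) = ((12*(2*0 - 3) + 9) - 4172)*(-1715 + 285/2) = ((12*(0 - 3) + 9) - 4172)*(-3145/2) = ((12*(-3) + 9) - 4172)*(-3145/2) = ((-36 + 9) - 4172)*(-3145/2) = (-27 - 4172)*(-3145/2) = -4199*(-3145/2) = 13205855/2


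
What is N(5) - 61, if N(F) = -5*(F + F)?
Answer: -111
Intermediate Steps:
N(F) = -10*F
N(5) - 61 = -10*5 - 61 = -50 - 61 = -111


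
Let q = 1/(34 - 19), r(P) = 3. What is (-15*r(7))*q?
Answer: -3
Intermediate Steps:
q = 1/15 ≈ 0.066667
(-15*r(7))*q = -15*3*(1/15) = -45*1/15 = -3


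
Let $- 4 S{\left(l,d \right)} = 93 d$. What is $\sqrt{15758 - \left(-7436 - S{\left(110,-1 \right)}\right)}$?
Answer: $\frac{\sqrt{92869}}{2} \approx 152.37$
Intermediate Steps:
$S{\left(l,d \right)} = - \frac{93 d}{4}$
$\sqrt{15758 - \left(-7436 - S{\left(110,-1 \right)}\right)} = \sqrt{15758 + \left(\left(10040 - - \frac{93}{4}\right) - 2604\right)} = \sqrt{15758 + \left(\left(10040 + \frac{93}{4}\right) - 2604\right)} = \sqrt{15758 + \left(\frac{40253}{4} - 2604\right)} = \sqrt{15758 + \frac{29837}{4}} = \sqrt{\frac{92869}{4}} = \frac{\sqrt{92869}}{2}$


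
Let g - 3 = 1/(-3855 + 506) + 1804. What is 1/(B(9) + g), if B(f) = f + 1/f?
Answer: 30141/54739396 ≈ 0.00055063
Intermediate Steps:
g = 6051642/3349 (g = 3 + (1/(-3855 + 506) + 1804) = 3 + (1/(-3349) + 1804) = 3 + (-1/3349 + 1804) = 3 + 6041595/3349 = 6051642/3349 ≈ 1807.0)
1/(B(9) + g) = 1/((9 + 1/9) + 6051642/3349) = 1/((9 + ⅑) + 6051642/3349) = 1/(82/9 + 6051642/3349) = 1/(54739396/30141) = 30141/54739396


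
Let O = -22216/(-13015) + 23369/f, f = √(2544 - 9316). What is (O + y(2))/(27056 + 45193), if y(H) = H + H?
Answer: 74276/940320735 - 23369*I*√1693/244635114 ≈ 7.899e-5 - 0.0039305*I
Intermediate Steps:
f = 2*I*√1693 (f = √(-6772) = 2*I*√1693 ≈ 82.292*I)
y(H) = 2*H
O = 22216/13015 - 23369*I*√1693/3386 (O = -22216/(-13015) + 23369/((2*I*√1693)) = -22216*(-1/13015) + 23369*(-I*√1693/3386) = 22216/13015 - 23369*I*√1693/3386 ≈ 1.707 - 283.98*I)
(O + y(2))/(27056 + 45193) = ((22216/13015 - 23369*I*√1693/3386) + 2*2)/(27056 + 45193) = ((22216/13015 - 23369*I*√1693/3386) + 4)/72249 = (74276/13015 - 23369*I*√1693/3386)*(1/72249) = 74276/940320735 - 23369*I*√1693/244635114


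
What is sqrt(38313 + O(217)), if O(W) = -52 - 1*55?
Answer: sqrt(38206) ≈ 195.46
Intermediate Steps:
O(W) = -107 (O(W) = -52 - 55 = -107)
sqrt(38313 + O(217)) = sqrt(38313 - 107) = sqrt(38206)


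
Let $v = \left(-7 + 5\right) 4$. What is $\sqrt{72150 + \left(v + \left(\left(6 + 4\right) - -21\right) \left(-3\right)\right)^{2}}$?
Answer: $\sqrt{82351} \approx 286.97$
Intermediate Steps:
$v = -8$ ($v = \left(-2\right) 4 = -8$)
$\sqrt{72150 + \left(v + \left(\left(6 + 4\right) - -21\right) \left(-3\right)\right)^{2}} = \sqrt{72150 + \left(-8 + \left(\left(6 + 4\right) - -21\right) \left(-3\right)\right)^{2}} = \sqrt{72150 + \left(-8 + \left(10 + 21\right) \left(-3\right)\right)^{2}} = \sqrt{72150 + \left(-8 + 31 \left(-3\right)\right)^{2}} = \sqrt{72150 + \left(-8 - 93\right)^{2}} = \sqrt{72150 + \left(-101\right)^{2}} = \sqrt{72150 + 10201} = \sqrt{82351}$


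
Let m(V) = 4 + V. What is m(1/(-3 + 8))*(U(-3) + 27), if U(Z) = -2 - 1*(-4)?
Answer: 609/5 ≈ 121.80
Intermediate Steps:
U(Z) = 2 (U(Z) = -2 + 4 = 2)
m(1/(-3 + 8))*(U(-3) + 27) = (4 + 1/(-3 + 8))*(2 + 27) = (4 + 1/5)*29 = (4 + ⅕)*29 = (21/5)*29 = 609/5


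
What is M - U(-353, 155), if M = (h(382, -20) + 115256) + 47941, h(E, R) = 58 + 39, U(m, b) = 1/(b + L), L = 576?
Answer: 119367913/731 ≈ 1.6329e+5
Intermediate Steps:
U(m, b) = 1/(576 + b) (U(m, b) = 1/(b + 576) = 1/(576 + b))
h(E, R) = 97
M = 163294 (M = (97 + 115256) + 47941 = 115353 + 47941 = 163294)
M - U(-353, 155) = 163294 - 1/(576 + 155) = 163294 - 1/731 = 119367913/731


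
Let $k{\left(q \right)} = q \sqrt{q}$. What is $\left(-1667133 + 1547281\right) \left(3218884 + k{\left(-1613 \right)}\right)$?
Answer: $-385789685168 + 193321276 i \sqrt{1613} \approx -3.8579 \cdot 10^{11} + 7.7642 \cdot 10^{9} i$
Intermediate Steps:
$k{\left(q \right)} = q^{\frac{3}{2}}$
$\left(-1667133 + 1547281\right) \left(3218884 + k{\left(-1613 \right)}\right) = \left(-1667133 + 1547281\right) \left(3218884 + \left(-1613\right)^{\frac{3}{2}}\right) = - 119852 \left(3218884 - 1613 i \sqrt{1613}\right) = -385789685168 + 193321276 i \sqrt{1613}$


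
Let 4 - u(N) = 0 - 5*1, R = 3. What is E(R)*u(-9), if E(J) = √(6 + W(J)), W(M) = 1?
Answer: 9*√7 ≈ 23.812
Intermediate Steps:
E(J) = √7 (E(J) = √(6 + 1) = √7)
u(N) = 9 (u(N) = 4 - (0 - 5*1) = 4 - (0 - 5) = 4 - 1*(-5) = 4 + 5 = 9)
E(R)*u(-9) = √7*9 = 9*√7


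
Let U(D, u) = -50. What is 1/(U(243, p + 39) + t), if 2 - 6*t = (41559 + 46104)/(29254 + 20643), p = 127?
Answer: -299382/14956969 ≈ -0.020016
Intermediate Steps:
t = 12131/299382 (t = ⅓ - (41559 + 46104)/(6*(29254 + 20643)) = ⅓ - 29221/(2*49897) = ⅓ - ⅙*87663/49897 = ⅓ - 29221/99794 = 12131/299382 ≈ 0.040520)
1/(U(243, p + 39) + t) = 1/(-50 + 12131/299382) = 1/(-14956969/299382) = -299382/14956969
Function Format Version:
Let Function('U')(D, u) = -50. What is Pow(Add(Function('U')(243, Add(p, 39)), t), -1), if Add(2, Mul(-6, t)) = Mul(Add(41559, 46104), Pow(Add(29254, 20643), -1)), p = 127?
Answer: Rational(-299382, 14956969) ≈ -0.020016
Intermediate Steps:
t = Rational(12131, 299382) (t = Add(Rational(1, 3), Mul(Rational(-1, 6), Mul(Add(41559, 46104), Pow(Add(29254, 20643), -1)))) = Add(Rational(1, 3), Mul(Rational(-1, 6), Mul(87663, Pow(49897, -1)))) = Add(Rational(1, 3), Mul(Rational(-1, 6), Mul(87663, Rational(1, 49897)))) = Add(Rational(1, 3), Mul(Rational(-1, 6), Rational(87663, 49897))) = Add(Rational(1, 3), Rational(-29221, 99794)) = Rational(12131, 299382) ≈ 0.040520)
Pow(Add(Function('U')(243, Add(p, 39)), t), -1) = Pow(Add(-50, Rational(12131, 299382)), -1) = Pow(Rational(-14956969, 299382), -1) = Rational(-299382, 14956969)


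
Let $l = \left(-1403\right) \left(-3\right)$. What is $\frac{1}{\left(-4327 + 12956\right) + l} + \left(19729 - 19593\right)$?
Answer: $\frac{1745969}{12838} \approx 136.0$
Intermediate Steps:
$l = 4209$
$\frac{1}{\left(-4327 + 12956\right) + l} + \left(19729 - 19593\right) = \frac{1}{\left(-4327 + 12956\right) + 4209} + \left(19729 - 19593\right) = \frac{1}{8629 + 4209} + 136 = \frac{1}{12838} + 136 = \frac{1745969}{12838}$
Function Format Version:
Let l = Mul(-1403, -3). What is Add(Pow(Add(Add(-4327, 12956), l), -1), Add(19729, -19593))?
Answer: Rational(1745969, 12838) ≈ 136.00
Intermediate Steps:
l = 4209
Add(Pow(Add(Add(-4327, 12956), l), -1), Add(19729, -19593)) = Add(Pow(Add(Add(-4327, 12956), 4209), -1), Add(19729, -19593)) = Add(Pow(Add(8629, 4209), -1), 136) = Add(Pow(12838, -1), 136) = Add(Rational(1, 12838), 136) = Rational(1745969, 12838)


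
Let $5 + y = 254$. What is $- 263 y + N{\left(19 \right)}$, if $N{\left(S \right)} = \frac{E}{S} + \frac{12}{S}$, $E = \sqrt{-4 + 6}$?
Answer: $- \frac{1244241}{19} + \frac{\sqrt{2}}{19} \approx -65486.0$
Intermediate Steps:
$y = 249$ ($y = -5 + 254 = 249$)
$E = \sqrt{2} \approx 1.4142$
$N{\left(S \right)} = \frac{12}{S} + \frac{\sqrt{2}}{S}$ ($N{\left(S \right)} = \frac{\sqrt{2}}{S} + \frac{12}{S} = \frac{12}{S} + \frac{\sqrt{2}}{S}$)
$- 263 y + N{\left(19 \right)} = \left(-263\right) 249 + \frac{12 + \sqrt{2}}{19} = -65487 + \frac{12 + \sqrt{2}}{19} = -65487 + \left(\frac{12}{19} + \frac{\sqrt{2}}{19}\right) = - \frac{1244241}{19} + \frac{\sqrt{2}}{19}$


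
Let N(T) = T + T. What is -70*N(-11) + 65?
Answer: 1605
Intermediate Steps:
N(T) = 2*T
-70*N(-11) + 65 = -140*(-11) + 65 = -70*(-22) + 65 = 1540 + 65 = 1605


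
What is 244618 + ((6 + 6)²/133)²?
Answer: 4327068538/17689 ≈ 2.4462e+5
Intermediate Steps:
244618 + ((6 + 6)²/133)² = 244618 + (12²*(1/133))² = 244618 + (144*(1/133))² = 244618 + (144/133)² = 244618 + 20736/17689 = 4327068538/17689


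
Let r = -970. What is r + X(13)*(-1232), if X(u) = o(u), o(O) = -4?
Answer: 3958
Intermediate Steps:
X(u) = -4
r + X(13)*(-1232) = -970 - 4*(-1232) = -970 + 4928 = 3958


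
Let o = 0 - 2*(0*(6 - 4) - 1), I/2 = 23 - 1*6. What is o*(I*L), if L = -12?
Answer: -816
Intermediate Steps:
I = 34 (I = 2*(23 - 1*6) = 2*(23 - 6) = 2*17 = 34)
o = 2 (o = 0 - 2*(0*2 - 1) = 0 - 2*(0 - 1) = 0 - 2*(-1) = 0 + 2 = 2)
o*(I*L) = 2*(34*(-12)) = 2*(-408) = -816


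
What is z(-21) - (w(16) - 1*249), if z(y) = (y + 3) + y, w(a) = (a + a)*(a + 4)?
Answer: -430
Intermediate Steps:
w(a) = 2*a*(4 + a) (w(a) = (2*a)*(4 + a) = 2*a*(4 + a))
z(y) = 3 + 2*y (z(y) = (3 + y) + y = 3 + 2*y)
z(-21) - (w(16) - 1*249) = (3 + 2*(-21)) - (2*16*(4 + 16) - 1*249) = (3 - 42) - (2*16*20 - 249) = -39 - (640 - 249) = -39 - 1*391 = -39 - 391 = -430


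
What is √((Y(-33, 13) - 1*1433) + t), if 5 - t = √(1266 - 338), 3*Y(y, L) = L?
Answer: √(-12813 - 36*√58)/3 ≈ 38.133*I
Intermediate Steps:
Y(y, L) = L/3
t = 5 - 4*√58 (t = 5 - √(1266 - 338) = 5 - √928 = 5 - 4*√58 ≈ -25.463)
√((Y(-33, 13) - 1*1433) + t) = √(((⅓)*13 - 1*1433) + (5 - 4*√58)) = √((13/3 - 1433) + (5 - 4*√58)) = √(-4286/3 + (5 - 4*√58)) = √(-4271/3 - 4*√58)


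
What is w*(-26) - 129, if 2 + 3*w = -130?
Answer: 1015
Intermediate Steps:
w = -44 (w = -2/3 + (1/3)*(-130) = -2/3 - 130/3 = -44)
w*(-26) - 129 = -44*(-26) - 129 = 1144 - 129 = 1015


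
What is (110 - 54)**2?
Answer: 3136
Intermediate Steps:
(110 - 54)**2 = 56**2 = 3136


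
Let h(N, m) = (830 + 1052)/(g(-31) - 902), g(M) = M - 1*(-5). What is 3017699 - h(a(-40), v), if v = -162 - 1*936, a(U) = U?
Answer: 1400213277/464 ≈ 3.0177e+6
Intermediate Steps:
v = -1098 (v = -162 - 936 = -1098)
g(M) = 5 + M (g(M) = M + 5 = 5 + M)
h(N, m) = -941/464 (h(N, m) = (830 + 1052)/((5 - 31) - 902) = 1882/(-26 - 902) = 1882/(-928) = 1882*(-1/928) = -941/464)
3017699 - h(a(-40), v) = 3017699 - 1*(-941/464) = 3017699 + 941/464 = 1400213277/464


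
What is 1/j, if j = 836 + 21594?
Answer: 1/22430 ≈ 4.4583e-5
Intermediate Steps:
j = 22430
1/j = 1/22430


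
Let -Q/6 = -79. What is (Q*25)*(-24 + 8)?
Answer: -189600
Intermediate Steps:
Q = 474 (Q = -6*(-79) = 474)
(Q*25)*(-24 + 8) = (474*25)*(-24 + 8) = 11850*(-16) = -189600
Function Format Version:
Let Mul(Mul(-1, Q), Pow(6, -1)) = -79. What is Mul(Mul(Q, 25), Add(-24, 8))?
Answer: -189600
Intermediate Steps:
Q = 474 (Q = Mul(-6, -79) = 474)
Mul(Mul(Q, 25), Add(-24, 8)) = Mul(Mul(474, 25), Add(-24, 8)) = Mul(11850, -16) = -189600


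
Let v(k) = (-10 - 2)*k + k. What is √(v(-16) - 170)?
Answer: √6 ≈ 2.4495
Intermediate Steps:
v(k) = -11*k (v(k) = -12*k + k = -11*k)
√(v(-16) - 170) = √(-11*(-16) - 170) = √(176 - 170) = √6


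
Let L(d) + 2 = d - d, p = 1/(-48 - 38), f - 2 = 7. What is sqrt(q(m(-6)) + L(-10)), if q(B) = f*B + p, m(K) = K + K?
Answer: I*sqrt(813646)/86 ≈ 10.489*I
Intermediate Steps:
f = 9 (f = 2 + 7 = 9)
m(K) = 2*K
p = -1/86 (p = 1/(-86) = -1/86 ≈ -0.011628)
L(d) = -2 (L(d) = -2 + (d - d) = -2 + 0 = -2)
q(B) = -1/86 + 9*B (q(B) = 9*B - 1/86 = -1/86 + 9*B)
sqrt(q(m(-6)) + L(-10)) = sqrt((-1/86 + 9*(2*(-6))) - 2) = sqrt((-1/86 + 9*(-12)) - 2) = sqrt((-1/86 - 108) - 2) = sqrt(-9289/86 - 2) = sqrt(-9461/86) = I*sqrt(813646)/86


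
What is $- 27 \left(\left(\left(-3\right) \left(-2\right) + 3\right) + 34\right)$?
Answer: $-1161$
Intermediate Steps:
$- 27 \left(\left(\left(-3\right) \left(-2\right) + 3\right) + 34\right) = - 27 \left(\left(6 + 3\right) + 34\right) = - 27 \left(9 + 34\right) = \left(-27\right) 43 = -1161$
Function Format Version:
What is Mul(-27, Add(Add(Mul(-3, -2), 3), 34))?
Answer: -1161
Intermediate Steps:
Mul(-27, Add(Add(Mul(-3, -2), 3), 34)) = Mul(-27, Add(Add(6, 3), 34)) = Mul(-27, Add(9, 34)) = Mul(-27, 43) = -1161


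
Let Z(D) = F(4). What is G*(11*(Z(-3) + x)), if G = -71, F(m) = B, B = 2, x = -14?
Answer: 9372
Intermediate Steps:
F(m) = 2
Z(D) = 2
G*(11*(Z(-3) + x)) = -781*(2 - 14) = -781*(-12) = -71*(-132) = 9372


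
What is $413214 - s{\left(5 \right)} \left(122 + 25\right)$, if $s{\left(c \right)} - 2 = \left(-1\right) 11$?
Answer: $414537$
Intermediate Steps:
$s{\left(c \right)} = -9$ ($s{\left(c \right)} = 2 - 11 = -9$)
$413214 - s{\left(5 \right)} \left(122 + 25\right) = 413214 - - 9 \left(122 + 25\right) = 413214 - \left(-9\right) 147 = 413214 - -1323 = 413214 + 1323 = 414537$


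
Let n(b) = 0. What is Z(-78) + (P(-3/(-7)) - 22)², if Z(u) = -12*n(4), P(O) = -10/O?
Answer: 18496/9 ≈ 2055.1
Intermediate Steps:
Z(u) = 0 (Z(u) = -12*0 = 0)
Z(-78) + (P(-3/(-7)) - 22)² = 0 + (-10/((-3/(-7))) - 22)² = 0 + (-10/((-3*(-⅐))) - 22)² = 0 + (-10/3/7 - 22)² = 0 + (-10*7/3 - 22)² = 0 + (-70/3 - 22)² = 0 + (-136/3)² = 0 + 18496/9 = 18496/9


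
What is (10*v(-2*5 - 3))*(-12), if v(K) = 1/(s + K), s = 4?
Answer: 40/3 ≈ 13.333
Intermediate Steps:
v(K) = 1/(4 + K)
(10*v(-2*5 - 3))*(-12) = (10/(4 + (-2*5 - 3)))*(-12) = (10/(4 + (-10 - 3)))*(-12) = (10/(4 - 13))*(-12) = (10/(-9))*(-12) = (10*(-⅑))*(-12) = -10/9*(-12) = 40/3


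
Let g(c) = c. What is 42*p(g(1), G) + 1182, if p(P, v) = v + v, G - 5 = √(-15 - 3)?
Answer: 1602 + 252*I*√2 ≈ 1602.0 + 356.38*I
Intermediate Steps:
G = 5 + 3*I*√2 (G = 5 + √(-15 - 3) = 5 + √(-18) = 5 + 3*I*√2 ≈ 5.0 + 4.2426*I)
p(P, v) = 2*v
42*p(g(1), G) + 1182 = 42*(2*(5 + 3*I*√2)) + 1182 = 42*(10 + 6*I*√2) + 1182 = (420 + 252*I*√2) + 1182 = 1602 + 252*I*√2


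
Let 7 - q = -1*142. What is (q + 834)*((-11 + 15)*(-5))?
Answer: -19660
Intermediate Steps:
q = 149 (q = 7 - (-1)*142 = 7 - 1*(-142) = 7 + 142 = 149)
(q + 834)*((-11 + 15)*(-5)) = (149 + 834)*((-11 + 15)*(-5)) = 983*(4*(-5)) = 983*(-20) = -19660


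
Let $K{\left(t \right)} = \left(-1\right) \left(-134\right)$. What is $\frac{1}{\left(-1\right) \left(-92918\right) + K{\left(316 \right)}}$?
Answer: $\frac{1}{93052} \approx 1.0747 \cdot 10^{-5}$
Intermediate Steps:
$K{\left(t \right)} = 134$
$\frac{1}{\left(-1\right) \left(-92918\right) + K{\left(316 \right)}} = \frac{1}{\left(-1\right) \left(-92918\right) + 134} = \frac{1}{92918 + 134} = \frac{1}{93052}$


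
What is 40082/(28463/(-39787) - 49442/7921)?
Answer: -12631955611814/2192604277 ≈ -5761.2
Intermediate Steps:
40082/(28463/(-39787) - 49442/7921) = 40082/(28463*(-1/39787) - 49442*1/7921) = 40082/(-28463/39787 - 49442/7921) = 40082/(-2192604277/315152827) = 40082*(-315152827/2192604277) = -12631955611814/2192604277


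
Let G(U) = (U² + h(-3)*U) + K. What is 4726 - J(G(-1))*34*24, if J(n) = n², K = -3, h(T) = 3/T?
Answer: 3910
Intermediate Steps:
G(U) = -3 + U² - U (G(U) = (U² + (3/(-3))*U) - 3 = (U² + (3*(-⅓))*U) - 3 = (U² - U) - 3 = -3 + U² - U)
4726 - J(G(-1))*34*24 = 4726 - (-3 + (-1)² - 1*(-1))²*34*24 = 4726 - (-3 + 1 + 1)²*34*24 = 4726 - (-1)²*34*24 = 4726 - 1*34*24 = 4726 - 34*24 = 4726 - 1*816 = 4726 - 816 = 3910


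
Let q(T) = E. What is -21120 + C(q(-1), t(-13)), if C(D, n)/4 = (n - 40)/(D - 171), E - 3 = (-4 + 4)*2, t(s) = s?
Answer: -886987/42 ≈ -21119.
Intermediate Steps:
E = 3 (E = 3 + (-4 + 4)*2 = 3 + 0*2 = 3 + 0 = 3)
q(T) = 3
C(D, n) = 4*(-40 + n)/(-171 + D) (C(D, n) = 4*((n - 40)/(D - 171)) = 4*((-40 + n)/(-171 + D)) = 4*(-40 + n)/(-171 + D))
-21120 + C(q(-1), t(-13)) = -21120 + 4*(-40 - 13)/(-171 + 3) = -21120 + 4*(-53)/(-168) = -21120 + 4*(-1/168)*(-53) = -21120 + 53/42 = -886987/42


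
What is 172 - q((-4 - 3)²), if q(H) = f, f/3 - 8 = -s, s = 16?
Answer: 196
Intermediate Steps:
f = -24 (f = 24 + 3*(-1*16) = 24 + 3*(-16) = 24 - 48 = -24)
q(H) = -24
172 - q((-4 - 3)²) = 172 - 1*(-24) = 172 + 24 = 196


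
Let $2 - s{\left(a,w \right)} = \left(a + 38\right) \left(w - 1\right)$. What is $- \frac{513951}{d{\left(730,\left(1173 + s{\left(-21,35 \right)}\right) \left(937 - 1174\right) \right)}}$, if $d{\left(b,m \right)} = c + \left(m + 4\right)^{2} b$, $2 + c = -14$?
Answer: $- \frac{171317}{4871047938078} \approx -3.517 \cdot 10^{-8}$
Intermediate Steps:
$c = -16$ ($c = -2 - 14 = -16$)
$s{\left(a,w \right)} = 2 - \left(-1 + w\right) \left(38 + a\right)$ ($s{\left(a,w \right)} = 2 - \left(a + 38\right) \left(w - 1\right) = 2 - \left(38 + a\right) \left(-1 + w\right) = 2 - \left(-1 + w\right) \left(38 + a\right)$)
$d{\left(b,m \right)} = -16 + b \left(4 + m\right)^{2}$ ($d{\left(b,m \right)} = -16 + \left(m + 4\right)^{2} b = -16 + \left(4 + m\right)^{2} b = -16 + b \left(4 + m\right)^{2}$)
$- \frac{513951}{d{\left(730,\left(1173 + s{\left(-21,35 \right)}\right) \left(937 - 1174\right) \right)}} = - \frac{513951}{-16 + 730 \left(4 + \left(1173 - \left(1311 - 735\right)\right) \left(937 - 1174\right)\right)^{2}} = - \frac{513951}{-16 + 730 \left(4 + \left(1173 + \left(40 - 21 - 1330 + 735\right)\right) \left(-237\right)\right)^{2}} = - \frac{513951}{-16 + 730 \left(4 + \left(1173 - 576\right) \left(-237\right)\right)^{2}} = - \frac{513951}{-16 + 730 \left(4 + 597 \left(-237\right)\right)^{2}} = - \frac{513951}{-16 + 730 \left(4 - 141489\right)^{2}} = - \frac{513951}{-16 + 730 \left(-141485\right)^{2}} = - \frac{513951}{-16 + 730 \cdot 20018005225} = - \frac{513951}{-16 + 14613143814250} = - \frac{513951}{14613143814234} = \left(-513951\right) \frac{1}{14613143814234} = - \frac{171317}{4871047938078}$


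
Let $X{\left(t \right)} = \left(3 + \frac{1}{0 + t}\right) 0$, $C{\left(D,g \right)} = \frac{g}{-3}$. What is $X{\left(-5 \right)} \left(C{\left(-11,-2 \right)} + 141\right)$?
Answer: $0$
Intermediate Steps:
$C{\left(D,g \right)} = - \frac{g}{3}$ ($C{\left(D,g \right)} = g \left(- \frac{1}{3}\right) = - \frac{g}{3}$)
$X{\left(t \right)} = 0$ ($X{\left(t \right)} = \left(3 + \frac{1}{t}\right) 0 = 0$)
$X{\left(-5 \right)} \left(C{\left(-11,-2 \right)} + 141\right) = 0 \left(\left(- \frac{1}{3}\right) \left(-2\right) + 141\right) = 0 \left(\frac{2}{3} + 141\right) = 0 \cdot \frac{425}{3} = 0$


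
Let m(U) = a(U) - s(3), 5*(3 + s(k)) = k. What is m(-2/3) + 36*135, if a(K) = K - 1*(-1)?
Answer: 72941/15 ≈ 4862.7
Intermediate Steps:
a(K) = 1 + K (a(K) = K + 1 = 1 + K)
s(k) = -3 + k/5
m(U) = 17/5 + U (m(U) = (1 + U) - (-3 + (⅕)*3) = (1 + U) - (-3 + ⅗) = (1 + U) - 1*(-12/5) = (1 + U) + 12/5 = 17/5 + U)
m(-2/3) + 36*135 = (17/5 - 2/3) + 36*135 = (17/5 - 2*⅓) + 4860 = (17/5 - ⅔) + 4860 = 41/15 + 4860 = 72941/15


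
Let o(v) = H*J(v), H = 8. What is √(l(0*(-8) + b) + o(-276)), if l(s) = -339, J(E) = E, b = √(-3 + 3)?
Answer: 3*I*√283 ≈ 50.468*I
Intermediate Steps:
b = 0 (b = √0 = 0)
o(v) = 8*v
√(l(0*(-8) + b) + o(-276)) = √(-339 + 8*(-276)) = √(-339 - 2208) = √(-2547) = 3*I*√283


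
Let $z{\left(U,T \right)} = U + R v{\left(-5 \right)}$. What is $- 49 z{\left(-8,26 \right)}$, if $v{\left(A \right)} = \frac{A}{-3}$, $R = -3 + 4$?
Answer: $\frac{931}{3} \approx 310.33$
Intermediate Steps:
$R = 1$
$v{\left(A \right)} = - \frac{A}{3}$ ($v{\left(A \right)} = A \left(- \frac{1}{3}\right) = - \frac{A}{3}$)
$z{\left(U,T \right)} = \frac{5}{3} + U$ ($z{\left(U,T \right)} = U + 1 \left(\left(- \frac{1}{3}\right) \left(-5\right)\right) = U + 1 \cdot \frac{5}{3} = U + \frac{5}{3} = \frac{5}{3} + U$)
$- 49 z{\left(-8,26 \right)} = - 49 \left(\frac{5}{3} - 8\right) = \left(-49\right) \left(- \frac{19}{3}\right) = \frac{931}{3}$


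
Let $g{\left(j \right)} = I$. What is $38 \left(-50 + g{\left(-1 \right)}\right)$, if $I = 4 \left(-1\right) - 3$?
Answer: $-2166$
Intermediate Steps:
$I = -7$ ($I = -4 - 3 = -7$)
$g{\left(j \right)} = -7$
$38 \left(-50 + g{\left(-1 \right)}\right) = 38 \left(-50 - 7\right) = 38 \left(-57\right) = -2166$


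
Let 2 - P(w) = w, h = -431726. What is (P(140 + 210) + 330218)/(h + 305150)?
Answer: -164935/63288 ≈ -2.6061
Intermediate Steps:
P(w) = 2 - w
(P(140 + 210) + 330218)/(h + 305150) = ((2 - (140 + 210)) + 330218)/(-431726 + 305150) = ((2 - 1*350) + 330218)/(-126576) = ((2 - 350) + 330218)*(-1/126576) = (-348 + 330218)*(-1/126576) = 329870*(-1/126576) = -164935/63288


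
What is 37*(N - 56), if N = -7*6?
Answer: -3626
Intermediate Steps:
N = -42
37*(N - 56) = 37*(-42 - 56) = 37*(-98) = -3626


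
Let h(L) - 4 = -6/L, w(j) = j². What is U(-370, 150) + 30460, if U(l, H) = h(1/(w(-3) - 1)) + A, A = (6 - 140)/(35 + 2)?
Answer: 1125258/37 ≈ 30412.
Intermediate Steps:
h(L) = 4 - 6/L
A = -134/37 ≈ -3.6216
U(l, H) = -1762/37 (U(l, H) = (4 - 6/(1/((-3)² - 1))) - 134/37 = (4 - 6/(1/(9 - 1))) - 134/37 = (4 - 6/(1/8)) - 134/37 = (4 - 6/⅛) - 134/37 = (4 - 6*8) - 134/37 = (4 - 48) - 134/37 = -44 - 134/37 = -1762/37)
U(-370, 150) + 30460 = -1762/37 + 30460 = 1125258/37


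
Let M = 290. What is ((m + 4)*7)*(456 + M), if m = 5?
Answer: 46998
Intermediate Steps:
((m + 4)*7)*(456 + M) = ((5 + 4)*7)*(456 + 290) = (9*7)*746 = 63*746 = 46998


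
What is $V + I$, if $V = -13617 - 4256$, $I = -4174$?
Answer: $-22047$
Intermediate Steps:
$V = -17873$ ($V = -13617 - 4256 = -17873$)
$V + I = -17873 - 4174 = -22047$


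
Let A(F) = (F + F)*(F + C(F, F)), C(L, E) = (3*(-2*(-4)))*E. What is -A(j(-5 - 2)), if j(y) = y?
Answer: -2450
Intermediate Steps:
C(L, E) = 24*E (C(L, E) = (3*8)*E = 24*E)
A(F) = 50*F**2 (A(F) = (F + F)*(F + 24*F) = (2*F)*(25*F) = 50*F**2)
-A(j(-5 - 2)) = -50*(-5 - 2)**2 = -50*(-7)**2 = -50*49 = -1*2450 = -2450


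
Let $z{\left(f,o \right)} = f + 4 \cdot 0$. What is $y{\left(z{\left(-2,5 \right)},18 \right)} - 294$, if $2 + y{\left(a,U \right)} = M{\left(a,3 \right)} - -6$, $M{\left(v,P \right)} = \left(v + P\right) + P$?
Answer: $-286$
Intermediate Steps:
$M{\left(v,P \right)} = v + 2 P$ ($M{\left(v,P \right)} = \left(P + v\right) + P = v + 2 P$)
$z{\left(f,o \right)} = f$ ($z{\left(f,o \right)} = f + 0 = f$)
$y{\left(a,U \right)} = 10 + a$ ($y{\left(a,U \right)} = -2 + \left(\left(a + 2 \cdot 3\right) - -6\right) = -2 + \left(\left(a + 6\right) + 6\right) = -2 + \left(\left(6 + a\right) + 6\right) = -2 + \left(12 + a\right) = 10 + a$)
$y{\left(z{\left(-2,5 \right)},18 \right)} - 294 = \left(10 - 2\right) - 294 = 8 - 294 = -286$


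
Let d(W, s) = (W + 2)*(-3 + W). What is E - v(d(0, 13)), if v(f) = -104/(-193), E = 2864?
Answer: 552648/193 ≈ 2863.5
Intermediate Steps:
d(W, s) = (-3 + W)*(2 + W) (d(W, s) = (2 + W)*(-3 + W) = (-3 + W)*(2 + W))
v(f) = 104/193 (v(f) = -104*(-1/193) = 104/193)
E - v(d(0, 13)) = 2864 - 1*104/193 = 2864 - 104/193 = 552648/193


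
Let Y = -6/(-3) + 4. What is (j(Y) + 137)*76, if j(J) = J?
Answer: 10868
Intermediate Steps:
Y = 6 (Y = -6*(-⅓) + 4 = 2 + 4 = 6)
(j(Y) + 137)*76 = (6 + 137)*76 = 143*76 = 10868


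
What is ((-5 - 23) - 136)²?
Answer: 26896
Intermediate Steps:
((-5 - 23) - 136)² = (-28 - 136)² = (-164)² = 26896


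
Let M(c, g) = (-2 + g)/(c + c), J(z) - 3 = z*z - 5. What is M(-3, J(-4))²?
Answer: 4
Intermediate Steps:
J(z) = -2 + z² (J(z) = 3 + (z*z - 5) = 3 + (z² - 5) = 3 + (-5 + z²) = -2 + z²)
M(c, g) = (-2 + g)/(2*c) (M(c, g) = (-2 + g)/((2*c)) = (-2 + g)*(1/(2*c)) = (-2 + g)/(2*c))
M(-3, J(-4))² = ((½)*(-2 + (-2 + (-4)²))/(-3))² = ((½)*(-⅓)*(-2 + (-2 + 16)))² = ((½)*(-⅓)*(-2 + 14))² = ((½)*(-⅓)*12)² = (-2)² = 4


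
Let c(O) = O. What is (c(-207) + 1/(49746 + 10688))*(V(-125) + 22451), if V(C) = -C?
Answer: -141211040056/30217 ≈ -4.6732e+6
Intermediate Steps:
(c(-207) + 1/(49746 + 10688))*(V(-125) + 22451) = (-207 + 1/(49746 + 10688))*(-1*(-125) + 22451) = (-207 + 1/60434)*(125 + 22451) = (-207 + 1/60434)*22576 = -12509837/60434*22576 = -141211040056/30217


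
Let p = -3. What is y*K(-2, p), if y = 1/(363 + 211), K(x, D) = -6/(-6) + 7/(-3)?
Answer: -2/861 ≈ -0.0023229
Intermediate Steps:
K(x, D) = -4/3 (K(x, D) = -6*(-⅙) + 7*(-⅓) = 1 - 7/3 = -4/3)
y = 1/574 ≈ 0.0017422
y*K(-2, p) = (1/574)*(-4/3) = -2/861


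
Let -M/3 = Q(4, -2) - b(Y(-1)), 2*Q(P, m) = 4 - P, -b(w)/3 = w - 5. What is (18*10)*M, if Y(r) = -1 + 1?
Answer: 8100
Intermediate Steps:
Y(r) = 0
b(w) = 15 - 3*w (b(w) = -3*(w - 5) = -3*(-5 + w) = 15 - 3*w)
Q(P, m) = 2 - P/2 (Q(P, m) = (4 - P)/2 = 2 - P/2)
M = 45 (M = -3*((2 - ½*4) - (15 - 3*0)) = -3*((2 - 2) - (15 + 0)) = -3*(0 - 1*15) = -3*(0 - 15) = -3*(-15) = 45)
(18*10)*M = (18*10)*45 = 180*45 = 8100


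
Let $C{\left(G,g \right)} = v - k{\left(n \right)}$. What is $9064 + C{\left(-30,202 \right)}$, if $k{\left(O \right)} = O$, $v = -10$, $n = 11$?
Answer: $9043$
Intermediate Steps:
$C{\left(G,g \right)} = -21$ ($C{\left(G,g \right)} = -10 - 11 = -21$)
$9064 + C{\left(-30,202 \right)} = 9064 - 21 = 9043$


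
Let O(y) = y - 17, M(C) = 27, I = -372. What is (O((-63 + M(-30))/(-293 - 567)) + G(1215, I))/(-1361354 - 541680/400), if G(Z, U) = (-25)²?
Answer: -130729/292982263 ≈ -0.00044620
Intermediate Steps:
G(Z, U) = 625
O(y) = -17 + y
(O((-63 + M(-30))/(-293 - 567)) + G(1215, I))/(-1361354 - 541680/400) = ((-17 + (-63 + 27)/(-293 - 567)) + 625)/(-1361354 - 541680/400) = ((-17 - 36/(-860)) + 625)/(-1361354 - 541680/400) = ((-17 - 36*(-1/860)) + 625)/(-1361354 - 3660*37/100) = ((-17 + 9/215) + 625)/(-1361354 - 6771/5) = (-3646/215 + 625)/(-6813541/5) = (130729/215)*(-5/6813541) = -130729/292982263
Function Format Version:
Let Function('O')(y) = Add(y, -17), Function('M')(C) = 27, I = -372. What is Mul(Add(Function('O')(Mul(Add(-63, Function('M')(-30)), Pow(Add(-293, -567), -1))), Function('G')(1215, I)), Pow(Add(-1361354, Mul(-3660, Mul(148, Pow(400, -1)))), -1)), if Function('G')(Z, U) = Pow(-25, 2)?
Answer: Rational(-130729, 292982263) ≈ -0.00044620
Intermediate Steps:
Function('G')(Z, U) = 625
Function('O')(y) = Add(-17, y)
Mul(Add(Function('O')(Mul(Add(-63, Function('M')(-30)), Pow(Add(-293, -567), -1))), Function('G')(1215, I)), Pow(Add(-1361354, Mul(-3660, Mul(148, Pow(400, -1)))), -1)) = Mul(Add(Add(-17, Mul(Add(-63, 27), Pow(Add(-293, -567), -1))), 625), Pow(Add(-1361354, Mul(-3660, Mul(148, Pow(400, -1)))), -1)) = Mul(Add(Add(-17, Mul(-36, Pow(-860, -1))), 625), Pow(Add(-1361354, Mul(-3660, Mul(148, Rational(1, 400)))), -1)) = Mul(Add(Add(-17, Mul(-36, Rational(-1, 860))), 625), Pow(Add(-1361354, Mul(-3660, Rational(37, 100))), -1)) = Mul(Add(Add(-17, Rational(9, 215)), 625), Pow(Add(-1361354, Rational(-6771, 5)), -1)) = Mul(Add(Rational(-3646, 215), 625), Pow(Rational(-6813541, 5), -1)) = Mul(Rational(130729, 215), Rational(-5, 6813541)) = Rational(-130729, 292982263)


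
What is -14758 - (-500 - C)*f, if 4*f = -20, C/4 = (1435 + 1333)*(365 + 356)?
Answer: -39931818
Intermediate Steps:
C = 7982912 (C = 4*((1435 + 1333)*(365 + 356)) = 4*(2768*721) = 4*1995728 = 7982912)
f = -5 (f = (¼)*(-20) = -5)
-14758 - (-500 - C)*f = -14758 - (-500 - 1*7982912)*(-5) = -14758 - (-500 - 7982912)*(-5) = -14758 - (-7983412)*(-5) = -14758 - 1*39917060 = -14758 - 39917060 = -39931818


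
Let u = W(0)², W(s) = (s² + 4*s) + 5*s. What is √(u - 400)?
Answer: 20*I ≈ 20.0*I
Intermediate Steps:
W(s) = s² + 9*s
u = 0 (u = (0*(9 + 0))² = (0*9)² = 0² = 0)
√(u - 400) = √(0 - 400) = √(-400) = 20*I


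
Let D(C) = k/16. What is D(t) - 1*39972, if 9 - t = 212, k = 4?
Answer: -159887/4 ≈ -39972.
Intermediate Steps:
t = -203 (t = 9 - 1*212 = 9 - 212 = -203)
D(C) = 1/4 (D(C) = 4/16 = 4*(1/16) = 1/4)
D(t) - 1*39972 = 1/4 - 1*39972 = 1/4 - 39972 = -159887/4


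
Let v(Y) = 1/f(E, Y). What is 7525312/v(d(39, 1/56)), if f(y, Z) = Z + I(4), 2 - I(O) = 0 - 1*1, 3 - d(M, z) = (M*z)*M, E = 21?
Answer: -1114686840/7 ≈ -1.5924e+8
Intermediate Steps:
d(M, z) = 3 - z*M² (d(M, z) = 3 - M*z*M = 3 - z*M²)
I(O) = 3 (I(O) = 2 - (0 - 1*1) = 2 - (0 - 1) = 2 - 1*(-1) = 2 + 1 = 3)
f(y, Z) = 3 + Z (f(y, Z) = Z + 3 = 3 + Z)
v(Y) = 1/(3 + Y)
7525312/v(d(39, 1/56)) = 7525312/(1/(3 + (3 - 1*39²/56))) = 7525312/(1/(3 + (3 - 1*1/56*1521))) = 7525312/(1/(3 + (3 - 1521/56))) = 7525312/(1/(3 - 1353/56)) = 7525312/(1/(-1185/56)) = 7525312/(-56/1185) = 7525312*(-1185/56) = -1114686840/7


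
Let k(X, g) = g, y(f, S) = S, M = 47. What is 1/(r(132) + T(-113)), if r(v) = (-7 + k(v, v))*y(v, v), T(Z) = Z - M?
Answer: 1/16340 ≈ 6.1200e-5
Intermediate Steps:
T(Z) = -47 + Z (T(Z) = Z - 1*47 = Z - 47 = -47 + Z)
r(v) = v*(-7 + v) (r(v) = (-7 + v)*v = v*(-7 + v))
1/(r(132) + T(-113)) = 1/(132*(-7 + 132) + (-47 - 113)) = 1/(132*125 - 160) = 1/(16500 - 160) = 1/16340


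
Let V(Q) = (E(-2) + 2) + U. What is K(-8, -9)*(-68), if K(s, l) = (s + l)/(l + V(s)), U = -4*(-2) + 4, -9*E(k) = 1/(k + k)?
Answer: 41616/181 ≈ 229.92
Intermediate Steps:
E(k) = -1/(18*k) (E(k) = -1/(9*(k + k)) = -1/(2*k)/9 = -1/(18*k))
U = 12 (U = 8 + 4 = 12)
V(Q) = 505/36 (V(Q) = (-1/18/(-2) + 2) + 12 = (-1/18*(-½) + 2) + 12 = (1/36 + 2) + 12 = 73/36 + 12 = 505/36)
K(s, l) = (l + s)/(505/36 + l) (K(s, l) = (s + l)/(l + 505/36) = (l + s)/(505/36 + l))
K(-8, -9)*(-68) = (36*(-9 - 8)/(505 + 36*(-9)))*(-68) = (36*(-17)/(505 - 324))*(-68) = (36*(-17)/181)*(-68) = (36*(1/181)*(-17))*(-68) = -612/181*(-68) = 41616/181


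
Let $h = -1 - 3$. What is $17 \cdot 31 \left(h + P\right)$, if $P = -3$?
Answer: $-3689$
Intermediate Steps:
$h = -4$ ($h = -1 - 3 = -4$)
$17 \cdot 31 \left(h + P\right) = 17 \cdot 31 \left(-4 - 3\right) = 527 \left(-7\right) = -3689$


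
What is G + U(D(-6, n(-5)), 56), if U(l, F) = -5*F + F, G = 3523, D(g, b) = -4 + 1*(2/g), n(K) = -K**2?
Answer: 3299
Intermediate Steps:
D(g, b) = -4 + 2/g
U(l, F) = -4*F
G + U(D(-6, n(-5)), 56) = 3523 - 4*56 = 3523 - 224 = 3299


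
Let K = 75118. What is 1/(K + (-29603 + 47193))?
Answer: 1/92708 ≈ 1.0787e-5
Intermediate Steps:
1/(K + (-29603 + 47193)) = 1/(75118 + (-29603 + 47193)) = 1/(75118 + 17590) = 1/92708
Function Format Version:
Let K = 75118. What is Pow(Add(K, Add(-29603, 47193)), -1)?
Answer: Rational(1, 92708) ≈ 1.0787e-5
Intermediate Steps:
Pow(Add(K, Add(-29603, 47193)), -1) = Pow(Add(75118, Add(-29603, 47193)), -1) = Pow(Add(75118, 17590), -1) = Pow(92708, -1) = Rational(1, 92708)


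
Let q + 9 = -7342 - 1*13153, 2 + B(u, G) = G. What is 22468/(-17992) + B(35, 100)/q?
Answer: -28902943/23056748 ≈ -1.2536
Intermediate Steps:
B(u, G) = -2 + G
q = -20504 (q = -9 + (-7342 - 1*13153) = -9 + (-7342 - 13153) = -9 - 20495 = -20504)
22468/(-17992) + B(35, 100)/q = 22468/(-17992) + (-2 + 100)/(-20504) = 22468*(-1/17992) + 98*(-1/20504) = -5617/4498 - 49/10252 = -28902943/23056748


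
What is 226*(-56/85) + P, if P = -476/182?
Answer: -167418/1105 ≈ -151.51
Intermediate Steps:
P = -34/13 (P = -476*1/182 = -34/13 ≈ -2.6154)
226*(-56/85) + P = 226*(-56/85) - 34/13 = -12656/85 - 34/13 = -167418/1105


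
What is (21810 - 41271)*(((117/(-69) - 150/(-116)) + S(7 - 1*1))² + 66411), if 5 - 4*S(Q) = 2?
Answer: -9199783611061173/7118224 ≈ -1.2924e+9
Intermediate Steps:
S(Q) = ¾ (S(Q) = 5/4 - ¼*2 = 5/4 - ½ = ¾)
(21810 - 41271)*(((117/(-69) - 150/(-116)) + S(7 - 1*1))² + 66411) = (21810 - 41271)*(((117/(-69) - 150/(-116)) + ¾)² + 66411) = -19461*(((117*(-1/69) - 150*(-1/116)) + ¾)² + 66411) = -19461*(((-39/23 + 75/58) + ¾)² + 66411) = -19461*((-537/1334 + ¾)² + 66411) = -19461*((927/2668)² + 66411) = -19461*(859329/7118224 + 66411) = -19461*472729233393/7118224 = -9199783611061173/7118224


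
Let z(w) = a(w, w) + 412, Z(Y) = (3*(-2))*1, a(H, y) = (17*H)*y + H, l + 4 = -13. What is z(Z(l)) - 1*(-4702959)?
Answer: 4703977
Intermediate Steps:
l = -17 (l = -4 - 13 = -17)
a(H, y) = H + 17*H*y (a(H, y) = 17*H*y + H = H + 17*H*y)
Z(Y) = -6 (Z(Y) = -6*1 = -6)
z(w) = 412 + w*(1 + 17*w) (z(w) = w*(1 + 17*w) + 412 = 412 + w*(1 + 17*w))
z(Z(l)) - 1*(-4702959) = (412 - 6*(1 + 17*(-6))) - 1*(-4702959) = (412 - 6*(1 - 102)) + 4702959 = (412 - 6*(-101)) + 4702959 = (412 + 606) + 4702959 = 1018 + 4702959 = 4703977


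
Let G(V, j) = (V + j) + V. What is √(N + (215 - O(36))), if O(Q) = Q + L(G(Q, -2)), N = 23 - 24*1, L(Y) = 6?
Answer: 2*√43 ≈ 13.115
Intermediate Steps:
G(V, j) = j + 2*V
N = -1 (N = 23 - 24 = -1)
O(Q) = 6 + Q (O(Q) = Q + 6 = 6 + Q)
√(N + (215 - O(36))) = √(-1 + (215 - (6 + 36))) = √(-1 + (215 - 1*42)) = √(-1 + (215 - 42)) = √(-1 + 173) = √172 = 2*√43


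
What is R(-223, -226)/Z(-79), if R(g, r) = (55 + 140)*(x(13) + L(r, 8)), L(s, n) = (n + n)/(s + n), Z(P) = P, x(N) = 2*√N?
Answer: 1560/8611 - 390*√13/79 ≈ -17.618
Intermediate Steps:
L(s, n) = 2*n/(n + s) (L(s, n) = (2*n)/(n + s) = 2*n/(n + s))
R(g, r) = 390*√13 + 3120/(8 + r) (R(g, r) = (55 + 140)*(2*√13 + 2*8/(8 + r)) = 195*(2*√13 + 16/(8 + r)) = 390*√13 + 3120/(8 + r))
R(-223, -226)/Z(-79) = (390*(8 + √13*(8 - 226))/(8 - 226))/(-79) = (390*(8 + √13*(-218))/(-218))*(-1/79) = (390*(-1/218)*(8 - 218*√13))*(-1/79) = (-1560/109 + 390*√13)*(-1/79) = 1560/8611 - 390*√13/79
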